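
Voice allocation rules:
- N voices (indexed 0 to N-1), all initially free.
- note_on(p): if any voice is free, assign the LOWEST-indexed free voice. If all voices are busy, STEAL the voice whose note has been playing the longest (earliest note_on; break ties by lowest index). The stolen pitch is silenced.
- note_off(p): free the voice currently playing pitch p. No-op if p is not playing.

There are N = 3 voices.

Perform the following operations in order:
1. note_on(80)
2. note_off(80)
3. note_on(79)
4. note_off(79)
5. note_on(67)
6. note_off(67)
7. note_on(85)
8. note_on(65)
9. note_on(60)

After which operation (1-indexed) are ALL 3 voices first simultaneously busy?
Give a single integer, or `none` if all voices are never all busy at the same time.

Answer: 9

Derivation:
Op 1: note_on(80): voice 0 is free -> assigned | voices=[80 - -]
Op 2: note_off(80): free voice 0 | voices=[- - -]
Op 3: note_on(79): voice 0 is free -> assigned | voices=[79 - -]
Op 4: note_off(79): free voice 0 | voices=[- - -]
Op 5: note_on(67): voice 0 is free -> assigned | voices=[67 - -]
Op 6: note_off(67): free voice 0 | voices=[- - -]
Op 7: note_on(85): voice 0 is free -> assigned | voices=[85 - -]
Op 8: note_on(65): voice 1 is free -> assigned | voices=[85 65 -]
Op 9: note_on(60): voice 2 is free -> assigned | voices=[85 65 60]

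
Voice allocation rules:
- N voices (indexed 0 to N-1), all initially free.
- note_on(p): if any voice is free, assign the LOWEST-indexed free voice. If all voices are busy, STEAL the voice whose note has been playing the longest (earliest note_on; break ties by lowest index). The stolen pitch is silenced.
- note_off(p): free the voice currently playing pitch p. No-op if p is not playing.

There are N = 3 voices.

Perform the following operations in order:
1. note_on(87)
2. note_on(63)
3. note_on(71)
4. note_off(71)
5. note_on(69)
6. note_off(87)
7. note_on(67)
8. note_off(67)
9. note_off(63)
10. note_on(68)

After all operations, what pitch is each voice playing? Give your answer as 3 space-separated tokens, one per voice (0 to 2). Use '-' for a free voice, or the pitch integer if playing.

Op 1: note_on(87): voice 0 is free -> assigned | voices=[87 - -]
Op 2: note_on(63): voice 1 is free -> assigned | voices=[87 63 -]
Op 3: note_on(71): voice 2 is free -> assigned | voices=[87 63 71]
Op 4: note_off(71): free voice 2 | voices=[87 63 -]
Op 5: note_on(69): voice 2 is free -> assigned | voices=[87 63 69]
Op 6: note_off(87): free voice 0 | voices=[- 63 69]
Op 7: note_on(67): voice 0 is free -> assigned | voices=[67 63 69]
Op 8: note_off(67): free voice 0 | voices=[- 63 69]
Op 9: note_off(63): free voice 1 | voices=[- - 69]
Op 10: note_on(68): voice 0 is free -> assigned | voices=[68 - 69]

Answer: 68 - 69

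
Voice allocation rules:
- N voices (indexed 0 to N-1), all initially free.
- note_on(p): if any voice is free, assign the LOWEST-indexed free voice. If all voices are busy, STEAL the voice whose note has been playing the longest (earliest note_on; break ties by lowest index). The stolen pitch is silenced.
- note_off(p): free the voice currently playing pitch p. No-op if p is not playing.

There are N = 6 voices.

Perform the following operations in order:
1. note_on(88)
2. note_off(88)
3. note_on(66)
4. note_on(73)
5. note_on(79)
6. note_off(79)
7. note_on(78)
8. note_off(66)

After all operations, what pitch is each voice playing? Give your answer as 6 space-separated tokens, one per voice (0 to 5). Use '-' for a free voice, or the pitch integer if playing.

Answer: - 73 78 - - -

Derivation:
Op 1: note_on(88): voice 0 is free -> assigned | voices=[88 - - - - -]
Op 2: note_off(88): free voice 0 | voices=[- - - - - -]
Op 3: note_on(66): voice 0 is free -> assigned | voices=[66 - - - - -]
Op 4: note_on(73): voice 1 is free -> assigned | voices=[66 73 - - - -]
Op 5: note_on(79): voice 2 is free -> assigned | voices=[66 73 79 - - -]
Op 6: note_off(79): free voice 2 | voices=[66 73 - - - -]
Op 7: note_on(78): voice 2 is free -> assigned | voices=[66 73 78 - - -]
Op 8: note_off(66): free voice 0 | voices=[- 73 78 - - -]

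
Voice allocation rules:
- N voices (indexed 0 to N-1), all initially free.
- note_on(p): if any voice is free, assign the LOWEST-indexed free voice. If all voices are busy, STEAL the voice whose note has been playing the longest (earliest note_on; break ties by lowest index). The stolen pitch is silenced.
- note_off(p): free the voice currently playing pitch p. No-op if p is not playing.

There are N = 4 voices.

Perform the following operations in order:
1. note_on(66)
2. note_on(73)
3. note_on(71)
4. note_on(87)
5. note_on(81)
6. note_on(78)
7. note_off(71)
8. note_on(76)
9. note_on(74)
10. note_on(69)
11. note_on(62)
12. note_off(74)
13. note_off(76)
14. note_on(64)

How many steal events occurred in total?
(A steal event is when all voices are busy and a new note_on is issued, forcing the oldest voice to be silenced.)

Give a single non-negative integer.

Answer: 5

Derivation:
Op 1: note_on(66): voice 0 is free -> assigned | voices=[66 - - -]
Op 2: note_on(73): voice 1 is free -> assigned | voices=[66 73 - -]
Op 3: note_on(71): voice 2 is free -> assigned | voices=[66 73 71 -]
Op 4: note_on(87): voice 3 is free -> assigned | voices=[66 73 71 87]
Op 5: note_on(81): all voices busy, STEAL voice 0 (pitch 66, oldest) -> assign | voices=[81 73 71 87]
Op 6: note_on(78): all voices busy, STEAL voice 1 (pitch 73, oldest) -> assign | voices=[81 78 71 87]
Op 7: note_off(71): free voice 2 | voices=[81 78 - 87]
Op 8: note_on(76): voice 2 is free -> assigned | voices=[81 78 76 87]
Op 9: note_on(74): all voices busy, STEAL voice 3 (pitch 87, oldest) -> assign | voices=[81 78 76 74]
Op 10: note_on(69): all voices busy, STEAL voice 0 (pitch 81, oldest) -> assign | voices=[69 78 76 74]
Op 11: note_on(62): all voices busy, STEAL voice 1 (pitch 78, oldest) -> assign | voices=[69 62 76 74]
Op 12: note_off(74): free voice 3 | voices=[69 62 76 -]
Op 13: note_off(76): free voice 2 | voices=[69 62 - -]
Op 14: note_on(64): voice 2 is free -> assigned | voices=[69 62 64 -]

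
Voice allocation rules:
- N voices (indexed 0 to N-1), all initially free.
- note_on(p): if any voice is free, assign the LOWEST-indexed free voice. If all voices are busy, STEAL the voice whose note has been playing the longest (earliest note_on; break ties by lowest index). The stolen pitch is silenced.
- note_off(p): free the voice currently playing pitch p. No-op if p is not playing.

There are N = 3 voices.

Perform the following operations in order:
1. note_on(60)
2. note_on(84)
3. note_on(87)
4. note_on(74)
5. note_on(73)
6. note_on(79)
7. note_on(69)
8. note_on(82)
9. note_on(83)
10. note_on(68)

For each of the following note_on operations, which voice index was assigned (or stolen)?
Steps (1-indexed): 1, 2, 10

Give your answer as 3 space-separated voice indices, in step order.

Op 1: note_on(60): voice 0 is free -> assigned | voices=[60 - -]
Op 2: note_on(84): voice 1 is free -> assigned | voices=[60 84 -]
Op 3: note_on(87): voice 2 is free -> assigned | voices=[60 84 87]
Op 4: note_on(74): all voices busy, STEAL voice 0 (pitch 60, oldest) -> assign | voices=[74 84 87]
Op 5: note_on(73): all voices busy, STEAL voice 1 (pitch 84, oldest) -> assign | voices=[74 73 87]
Op 6: note_on(79): all voices busy, STEAL voice 2 (pitch 87, oldest) -> assign | voices=[74 73 79]
Op 7: note_on(69): all voices busy, STEAL voice 0 (pitch 74, oldest) -> assign | voices=[69 73 79]
Op 8: note_on(82): all voices busy, STEAL voice 1 (pitch 73, oldest) -> assign | voices=[69 82 79]
Op 9: note_on(83): all voices busy, STEAL voice 2 (pitch 79, oldest) -> assign | voices=[69 82 83]
Op 10: note_on(68): all voices busy, STEAL voice 0 (pitch 69, oldest) -> assign | voices=[68 82 83]

Answer: 0 1 0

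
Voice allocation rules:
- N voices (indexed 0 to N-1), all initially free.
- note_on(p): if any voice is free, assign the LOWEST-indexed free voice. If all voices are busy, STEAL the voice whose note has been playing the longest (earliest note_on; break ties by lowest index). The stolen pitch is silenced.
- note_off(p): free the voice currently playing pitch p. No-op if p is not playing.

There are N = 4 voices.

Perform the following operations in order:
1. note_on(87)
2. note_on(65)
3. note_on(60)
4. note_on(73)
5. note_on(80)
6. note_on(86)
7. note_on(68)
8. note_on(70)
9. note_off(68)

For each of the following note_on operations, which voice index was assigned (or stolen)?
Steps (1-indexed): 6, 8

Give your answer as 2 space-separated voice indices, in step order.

Answer: 1 3

Derivation:
Op 1: note_on(87): voice 0 is free -> assigned | voices=[87 - - -]
Op 2: note_on(65): voice 1 is free -> assigned | voices=[87 65 - -]
Op 3: note_on(60): voice 2 is free -> assigned | voices=[87 65 60 -]
Op 4: note_on(73): voice 3 is free -> assigned | voices=[87 65 60 73]
Op 5: note_on(80): all voices busy, STEAL voice 0 (pitch 87, oldest) -> assign | voices=[80 65 60 73]
Op 6: note_on(86): all voices busy, STEAL voice 1 (pitch 65, oldest) -> assign | voices=[80 86 60 73]
Op 7: note_on(68): all voices busy, STEAL voice 2 (pitch 60, oldest) -> assign | voices=[80 86 68 73]
Op 8: note_on(70): all voices busy, STEAL voice 3 (pitch 73, oldest) -> assign | voices=[80 86 68 70]
Op 9: note_off(68): free voice 2 | voices=[80 86 - 70]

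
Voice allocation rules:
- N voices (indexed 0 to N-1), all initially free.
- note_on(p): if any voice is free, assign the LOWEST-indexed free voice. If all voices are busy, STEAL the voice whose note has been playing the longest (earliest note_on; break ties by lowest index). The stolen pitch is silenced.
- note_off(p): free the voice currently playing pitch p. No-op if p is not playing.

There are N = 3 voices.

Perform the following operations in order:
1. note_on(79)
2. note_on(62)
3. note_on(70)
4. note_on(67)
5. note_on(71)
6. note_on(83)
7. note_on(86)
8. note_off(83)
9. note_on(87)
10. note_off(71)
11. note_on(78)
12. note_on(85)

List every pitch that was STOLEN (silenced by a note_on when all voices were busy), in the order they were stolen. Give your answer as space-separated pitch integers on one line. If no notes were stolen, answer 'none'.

Answer: 79 62 70 67 86

Derivation:
Op 1: note_on(79): voice 0 is free -> assigned | voices=[79 - -]
Op 2: note_on(62): voice 1 is free -> assigned | voices=[79 62 -]
Op 3: note_on(70): voice 2 is free -> assigned | voices=[79 62 70]
Op 4: note_on(67): all voices busy, STEAL voice 0 (pitch 79, oldest) -> assign | voices=[67 62 70]
Op 5: note_on(71): all voices busy, STEAL voice 1 (pitch 62, oldest) -> assign | voices=[67 71 70]
Op 6: note_on(83): all voices busy, STEAL voice 2 (pitch 70, oldest) -> assign | voices=[67 71 83]
Op 7: note_on(86): all voices busy, STEAL voice 0 (pitch 67, oldest) -> assign | voices=[86 71 83]
Op 8: note_off(83): free voice 2 | voices=[86 71 -]
Op 9: note_on(87): voice 2 is free -> assigned | voices=[86 71 87]
Op 10: note_off(71): free voice 1 | voices=[86 - 87]
Op 11: note_on(78): voice 1 is free -> assigned | voices=[86 78 87]
Op 12: note_on(85): all voices busy, STEAL voice 0 (pitch 86, oldest) -> assign | voices=[85 78 87]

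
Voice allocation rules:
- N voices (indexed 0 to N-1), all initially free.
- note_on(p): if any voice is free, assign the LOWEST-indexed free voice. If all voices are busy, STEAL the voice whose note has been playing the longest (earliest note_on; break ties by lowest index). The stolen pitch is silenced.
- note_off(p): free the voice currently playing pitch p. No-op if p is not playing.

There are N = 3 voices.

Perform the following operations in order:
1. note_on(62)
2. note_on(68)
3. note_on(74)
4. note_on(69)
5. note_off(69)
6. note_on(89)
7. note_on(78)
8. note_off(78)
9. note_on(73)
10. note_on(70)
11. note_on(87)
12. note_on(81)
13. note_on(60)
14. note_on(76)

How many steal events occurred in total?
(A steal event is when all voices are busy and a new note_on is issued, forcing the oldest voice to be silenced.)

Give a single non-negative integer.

Answer: 7

Derivation:
Op 1: note_on(62): voice 0 is free -> assigned | voices=[62 - -]
Op 2: note_on(68): voice 1 is free -> assigned | voices=[62 68 -]
Op 3: note_on(74): voice 2 is free -> assigned | voices=[62 68 74]
Op 4: note_on(69): all voices busy, STEAL voice 0 (pitch 62, oldest) -> assign | voices=[69 68 74]
Op 5: note_off(69): free voice 0 | voices=[- 68 74]
Op 6: note_on(89): voice 0 is free -> assigned | voices=[89 68 74]
Op 7: note_on(78): all voices busy, STEAL voice 1 (pitch 68, oldest) -> assign | voices=[89 78 74]
Op 8: note_off(78): free voice 1 | voices=[89 - 74]
Op 9: note_on(73): voice 1 is free -> assigned | voices=[89 73 74]
Op 10: note_on(70): all voices busy, STEAL voice 2 (pitch 74, oldest) -> assign | voices=[89 73 70]
Op 11: note_on(87): all voices busy, STEAL voice 0 (pitch 89, oldest) -> assign | voices=[87 73 70]
Op 12: note_on(81): all voices busy, STEAL voice 1 (pitch 73, oldest) -> assign | voices=[87 81 70]
Op 13: note_on(60): all voices busy, STEAL voice 2 (pitch 70, oldest) -> assign | voices=[87 81 60]
Op 14: note_on(76): all voices busy, STEAL voice 0 (pitch 87, oldest) -> assign | voices=[76 81 60]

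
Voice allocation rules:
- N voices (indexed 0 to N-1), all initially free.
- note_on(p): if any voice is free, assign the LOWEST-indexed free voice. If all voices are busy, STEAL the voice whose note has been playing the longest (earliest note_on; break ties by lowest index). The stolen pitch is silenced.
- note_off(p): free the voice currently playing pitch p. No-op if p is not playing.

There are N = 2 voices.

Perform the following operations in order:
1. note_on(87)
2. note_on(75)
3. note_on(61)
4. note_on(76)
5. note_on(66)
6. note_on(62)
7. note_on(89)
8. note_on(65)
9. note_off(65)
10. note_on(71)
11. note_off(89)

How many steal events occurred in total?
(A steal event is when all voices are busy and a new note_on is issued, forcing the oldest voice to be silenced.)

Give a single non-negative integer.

Op 1: note_on(87): voice 0 is free -> assigned | voices=[87 -]
Op 2: note_on(75): voice 1 is free -> assigned | voices=[87 75]
Op 3: note_on(61): all voices busy, STEAL voice 0 (pitch 87, oldest) -> assign | voices=[61 75]
Op 4: note_on(76): all voices busy, STEAL voice 1 (pitch 75, oldest) -> assign | voices=[61 76]
Op 5: note_on(66): all voices busy, STEAL voice 0 (pitch 61, oldest) -> assign | voices=[66 76]
Op 6: note_on(62): all voices busy, STEAL voice 1 (pitch 76, oldest) -> assign | voices=[66 62]
Op 7: note_on(89): all voices busy, STEAL voice 0 (pitch 66, oldest) -> assign | voices=[89 62]
Op 8: note_on(65): all voices busy, STEAL voice 1 (pitch 62, oldest) -> assign | voices=[89 65]
Op 9: note_off(65): free voice 1 | voices=[89 -]
Op 10: note_on(71): voice 1 is free -> assigned | voices=[89 71]
Op 11: note_off(89): free voice 0 | voices=[- 71]

Answer: 6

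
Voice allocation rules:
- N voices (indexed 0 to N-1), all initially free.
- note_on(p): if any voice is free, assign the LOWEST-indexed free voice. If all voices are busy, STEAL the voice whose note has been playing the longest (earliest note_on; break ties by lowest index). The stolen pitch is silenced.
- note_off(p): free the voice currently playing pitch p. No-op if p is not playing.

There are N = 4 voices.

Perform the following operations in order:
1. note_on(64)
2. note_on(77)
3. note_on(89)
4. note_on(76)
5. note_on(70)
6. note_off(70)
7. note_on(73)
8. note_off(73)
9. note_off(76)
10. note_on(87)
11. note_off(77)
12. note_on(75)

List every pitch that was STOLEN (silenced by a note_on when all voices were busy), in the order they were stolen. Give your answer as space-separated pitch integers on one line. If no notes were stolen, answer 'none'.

Answer: 64

Derivation:
Op 1: note_on(64): voice 0 is free -> assigned | voices=[64 - - -]
Op 2: note_on(77): voice 1 is free -> assigned | voices=[64 77 - -]
Op 3: note_on(89): voice 2 is free -> assigned | voices=[64 77 89 -]
Op 4: note_on(76): voice 3 is free -> assigned | voices=[64 77 89 76]
Op 5: note_on(70): all voices busy, STEAL voice 0 (pitch 64, oldest) -> assign | voices=[70 77 89 76]
Op 6: note_off(70): free voice 0 | voices=[- 77 89 76]
Op 7: note_on(73): voice 0 is free -> assigned | voices=[73 77 89 76]
Op 8: note_off(73): free voice 0 | voices=[- 77 89 76]
Op 9: note_off(76): free voice 3 | voices=[- 77 89 -]
Op 10: note_on(87): voice 0 is free -> assigned | voices=[87 77 89 -]
Op 11: note_off(77): free voice 1 | voices=[87 - 89 -]
Op 12: note_on(75): voice 1 is free -> assigned | voices=[87 75 89 -]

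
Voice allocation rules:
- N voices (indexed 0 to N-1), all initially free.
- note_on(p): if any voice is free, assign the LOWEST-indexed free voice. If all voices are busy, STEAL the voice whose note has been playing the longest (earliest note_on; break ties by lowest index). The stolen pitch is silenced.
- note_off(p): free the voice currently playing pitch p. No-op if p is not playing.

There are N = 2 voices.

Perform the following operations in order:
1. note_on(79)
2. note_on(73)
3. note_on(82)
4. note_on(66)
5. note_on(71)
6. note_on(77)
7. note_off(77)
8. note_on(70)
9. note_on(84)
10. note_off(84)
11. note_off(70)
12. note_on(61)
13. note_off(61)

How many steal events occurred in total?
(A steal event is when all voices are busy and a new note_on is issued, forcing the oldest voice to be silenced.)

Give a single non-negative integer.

Answer: 5

Derivation:
Op 1: note_on(79): voice 0 is free -> assigned | voices=[79 -]
Op 2: note_on(73): voice 1 is free -> assigned | voices=[79 73]
Op 3: note_on(82): all voices busy, STEAL voice 0 (pitch 79, oldest) -> assign | voices=[82 73]
Op 4: note_on(66): all voices busy, STEAL voice 1 (pitch 73, oldest) -> assign | voices=[82 66]
Op 5: note_on(71): all voices busy, STEAL voice 0 (pitch 82, oldest) -> assign | voices=[71 66]
Op 6: note_on(77): all voices busy, STEAL voice 1 (pitch 66, oldest) -> assign | voices=[71 77]
Op 7: note_off(77): free voice 1 | voices=[71 -]
Op 8: note_on(70): voice 1 is free -> assigned | voices=[71 70]
Op 9: note_on(84): all voices busy, STEAL voice 0 (pitch 71, oldest) -> assign | voices=[84 70]
Op 10: note_off(84): free voice 0 | voices=[- 70]
Op 11: note_off(70): free voice 1 | voices=[- -]
Op 12: note_on(61): voice 0 is free -> assigned | voices=[61 -]
Op 13: note_off(61): free voice 0 | voices=[- -]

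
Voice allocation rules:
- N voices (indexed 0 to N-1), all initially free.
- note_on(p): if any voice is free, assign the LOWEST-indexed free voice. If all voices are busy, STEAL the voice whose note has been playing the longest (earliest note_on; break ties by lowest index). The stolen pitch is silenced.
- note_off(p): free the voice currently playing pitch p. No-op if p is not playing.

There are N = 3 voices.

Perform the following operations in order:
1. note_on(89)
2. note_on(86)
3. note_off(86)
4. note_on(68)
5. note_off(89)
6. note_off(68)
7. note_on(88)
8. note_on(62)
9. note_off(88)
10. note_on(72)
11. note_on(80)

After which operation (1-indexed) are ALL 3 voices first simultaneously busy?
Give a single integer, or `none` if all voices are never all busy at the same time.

Op 1: note_on(89): voice 0 is free -> assigned | voices=[89 - -]
Op 2: note_on(86): voice 1 is free -> assigned | voices=[89 86 -]
Op 3: note_off(86): free voice 1 | voices=[89 - -]
Op 4: note_on(68): voice 1 is free -> assigned | voices=[89 68 -]
Op 5: note_off(89): free voice 0 | voices=[- 68 -]
Op 6: note_off(68): free voice 1 | voices=[- - -]
Op 7: note_on(88): voice 0 is free -> assigned | voices=[88 - -]
Op 8: note_on(62): voice 1 is free -> assigned | voices=[88 62 -]
Op 9: note_off(88): free voice 0 | voices=[- 62 -]
Op 10: note_on(72): voice 0 is free -> assigned | voices=[72 62 -]
Op 11: note_on(80): voice 2 is free -> assigned | voices=[72 62 80]

Answer: 11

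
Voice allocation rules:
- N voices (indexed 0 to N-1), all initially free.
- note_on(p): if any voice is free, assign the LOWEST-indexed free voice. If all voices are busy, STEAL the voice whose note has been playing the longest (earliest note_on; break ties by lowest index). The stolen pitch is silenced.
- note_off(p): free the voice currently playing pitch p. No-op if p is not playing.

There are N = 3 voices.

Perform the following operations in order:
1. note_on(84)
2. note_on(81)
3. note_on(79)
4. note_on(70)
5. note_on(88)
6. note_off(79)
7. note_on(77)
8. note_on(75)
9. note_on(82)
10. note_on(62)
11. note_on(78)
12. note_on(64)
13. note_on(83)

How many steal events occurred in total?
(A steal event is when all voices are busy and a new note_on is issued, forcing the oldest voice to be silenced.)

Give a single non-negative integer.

Op 1: note_on(84): voice 0 is free -> assigned | voices=[84 - -]
Op 2: note_on(81): voice 1 is free -> assigned | voices=[84 81 -]
Op 3: note_on(79): voice 2 is free -> assigned | voices=[84 81 79]
Op 4: note_on(70): all voices busy, STEAL voice 0 (pitch 84, oldest) -> assign | voices=[70 81 79]
Op 5: note_on(88): all voices busy, STEAL voice 1 (pitch 81, oldest) -> assign | voices=[70 88 79]
Op 6: note_off(79): free voice 2 | voices=[70 88 -]
Op 7: note_on(77): voice 2 is free -> assigned | voices=[70 88 77]
Op 8: note_on(75): all voices busy, STEAL voice 0 (pitch 70, oldest) -> assign | voices=[75 88 77]
Op 9: note_on(82): all voices busy, STEAL voice 1 (pitch 88, oldest) -> assign | voices=[75 82 77]
Op 10: note_on(62): all voices busy, STEAL voice 2 (pitch 77, oldest) -> assign | voices=[75 82 62]
Op 11: note_on(78): all voices busy, STEAL voice 0 (pitch 75, oldest) -> assign | voices=[78 82 62]
Op 12: note_on(64): all voices busy, STEAL voice 1 (pitch 82, oldest) -> assign | voices=[78 64 62]
Op 13: note_on(83): all voices busy, STEAL voice 2 (pitch 62, oldest) -> assign | voices=[78 64 83]

Answer: 8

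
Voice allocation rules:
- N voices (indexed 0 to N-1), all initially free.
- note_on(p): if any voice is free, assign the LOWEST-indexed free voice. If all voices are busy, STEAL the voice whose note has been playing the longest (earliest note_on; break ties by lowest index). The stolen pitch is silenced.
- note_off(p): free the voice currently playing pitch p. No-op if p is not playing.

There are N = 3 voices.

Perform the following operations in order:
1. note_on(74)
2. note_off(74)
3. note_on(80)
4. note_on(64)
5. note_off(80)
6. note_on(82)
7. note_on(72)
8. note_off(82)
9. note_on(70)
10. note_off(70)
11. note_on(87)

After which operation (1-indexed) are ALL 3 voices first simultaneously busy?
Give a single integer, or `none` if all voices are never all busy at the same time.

Op 1: note_on(74): voice 0 is free -> assigned | voices=[74 - -]
Op 2: note_off(74): free voice 0 | voices=[- - -]
Op 3: note_on(80): voice 0 is free -> assigned | voices=[80 - -]
Op 4: note_on(64): voice 1 is free -> assigned | voices=[80 64 -]
Op 5: note_off(80): free voice 0 | voices=[- 64 -]
Op 6: note_on(82): voice 0 is free -> assigned | voices=[82 64 -]
Op 7: note_on(72): voice 2 is free -> assigned | voices=[82 64 72]
Op 8: note_off(82): free voice 0 | voices=[- 64 72]
Op 9: note_on(70): voice 0 is free -> assigned | voices=[70 64 72]
Op 10: note_off(70): free voice 0 | voices=[- 64 72]
Op 11: note_on(87): voice 0 is free -> assigned | voices=[87 64 72]

Answer: 7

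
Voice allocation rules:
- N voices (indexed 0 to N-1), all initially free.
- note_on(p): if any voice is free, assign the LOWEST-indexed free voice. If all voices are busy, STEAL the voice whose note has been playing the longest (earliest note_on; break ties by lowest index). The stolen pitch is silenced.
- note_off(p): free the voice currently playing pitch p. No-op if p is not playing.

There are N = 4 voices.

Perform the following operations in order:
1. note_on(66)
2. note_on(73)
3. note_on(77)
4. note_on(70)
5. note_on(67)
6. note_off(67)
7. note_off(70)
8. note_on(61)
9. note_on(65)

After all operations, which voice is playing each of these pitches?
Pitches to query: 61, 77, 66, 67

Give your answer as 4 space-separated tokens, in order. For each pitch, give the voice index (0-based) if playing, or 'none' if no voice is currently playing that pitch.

Op 1: note_on(66): voice 0 is free -> assigned | voices=[66 - - -]
Op 2: note_on(73): voice 1 is free -> assigned | voices=[66 73 - -]
Op 3: note_on(77): voice 2 is free -> assigned | voices=[66 73 77 -]
Op 4: note_on(70): voice 3 is free -> assigned | voices=[66 73 77 70]
Op 5: note_on(67): all voices busy, STEAL voice 0 (pitch 66, oldest) -> assign | voices=[67 73 77 70]
Op 6: note_off(67): free voice 0 | voices=[- 73 77 70]
Op 7: note_off(70): free voice 3 | voices=[- 73 77 -]
Op 8: note_on(61): voice 0 is free -> assigned | voices=[61 73 77 -]
Op 9: note_on(65): voice 3 is free -> assigned | voices=[61 73 77 65]

Answer: 0 2 none none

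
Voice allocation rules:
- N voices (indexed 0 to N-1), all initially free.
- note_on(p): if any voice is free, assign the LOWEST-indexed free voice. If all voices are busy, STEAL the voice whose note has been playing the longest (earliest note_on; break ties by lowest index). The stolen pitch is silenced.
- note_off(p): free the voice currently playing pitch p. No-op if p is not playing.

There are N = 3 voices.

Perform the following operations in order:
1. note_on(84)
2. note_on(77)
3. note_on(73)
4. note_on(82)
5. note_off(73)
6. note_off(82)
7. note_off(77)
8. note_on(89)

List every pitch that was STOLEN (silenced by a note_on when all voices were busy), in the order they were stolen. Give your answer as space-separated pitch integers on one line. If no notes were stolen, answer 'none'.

Answer: 84

Derivation:
Op 1: note_on(84): voice 0 is free -> assigned | voices=[84 - -]
Op 2: note_on(77): voice 1 is free -> assigned | voices=[84 77 -]
Op 3: note_on(73): voice 2 is free -> assigned | voices=[84 77 73]
Op 4: note_on(82): all voices busy, STEAL voice 0 (pitch 84, oldest) -> assign | voices=[82 77 73]
Op 5: note_off(73): free voice 2 | voices=[82 77 -]
Op 6: note_off(82): free voice 0 | voices=[- 77 -]
Op 7: note_off(77): free voice 1 | voices=[- - -]
Op 8: note_on(89): voice 0 is free -> assigned | voices=[89 - -]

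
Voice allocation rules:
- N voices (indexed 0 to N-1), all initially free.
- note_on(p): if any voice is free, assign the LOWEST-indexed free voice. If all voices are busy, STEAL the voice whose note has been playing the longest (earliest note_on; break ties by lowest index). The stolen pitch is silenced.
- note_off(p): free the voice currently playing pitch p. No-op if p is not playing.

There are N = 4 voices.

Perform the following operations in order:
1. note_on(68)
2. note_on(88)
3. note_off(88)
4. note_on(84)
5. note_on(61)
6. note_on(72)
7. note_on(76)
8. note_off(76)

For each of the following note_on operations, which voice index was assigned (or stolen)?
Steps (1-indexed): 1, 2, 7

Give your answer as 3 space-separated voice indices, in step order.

Op 1: note_on(68): voice 0 is free -> assigned | voices=[68 - - -]
Op 2: note_on(88): voice 1 is free -> assigned | voices=[68 88 - -]
Op 3: note_off(88): free voice 1 | voices=[68 - - -]
Op 4: note_on(84): voice 1 is free -> assigned | voices=[68 84 - -]
Op 5: note_on(61): voice 2 is free -> assigned | voices=[68 84 61 -]
Op 6: note_on(72): voice 3 is free -> assigned | voices=[68 84 61 72]
Op 7: note_on(76): all voices busy, STEAL voice 0 (pitch 68, oldest) -> assign | voices=[76 84 61 72]
Op 8: note_off(76): free voice 0 | voices=[- 84 61 72]

Answer: 0 1 0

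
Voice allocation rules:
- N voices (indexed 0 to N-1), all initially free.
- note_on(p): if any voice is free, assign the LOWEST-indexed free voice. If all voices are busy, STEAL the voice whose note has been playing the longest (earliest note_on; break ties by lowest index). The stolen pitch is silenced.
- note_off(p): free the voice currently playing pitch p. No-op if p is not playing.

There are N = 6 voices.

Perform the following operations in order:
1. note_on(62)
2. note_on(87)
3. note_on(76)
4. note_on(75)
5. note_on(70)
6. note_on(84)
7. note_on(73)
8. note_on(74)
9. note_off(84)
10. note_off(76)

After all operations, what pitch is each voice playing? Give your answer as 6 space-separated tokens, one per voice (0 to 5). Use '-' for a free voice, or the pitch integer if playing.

Op 1: note_on(62): voice 0 is free -> assigned | voices=[62 - - - - -]
Op 2: note_on(87): voice 1 is free -> assigned | voices=[62 87 - - - -]
Op 3: note_on(76): voice 2 is free -> assigned | voices=[62 87 76 - - -]
Op 4: note_on(75): voice 3 is free -> assigned | voices=[62 87 76 75 - -]
Op 5: note_on(70): voice 4 is free -> assigned | voices=[62 87 76 75 70 -]
Op 6: note_on(84): voice 5 is free -> assigned | voices=[62 87 76 75 70 84]
Op 7: note_on(73): all voices busy, STEAL voice 0 (pitch 62, oldest) -> assign | voices=[73 87 76 75 70 84]
Op 8: note_on(74): all voices busy, STEAL voice 1 (pitch 87, oldest) -> assign | voices=[73 74 76 75 70 84]
Op 9: note_off(84): free voice 5 | voices=[73 74 76 75 70 -]
Op 10: note_off(76): free voice 2 | voices=[73 74 - 75 70 -]

Answer: 73 74 - 75 70 -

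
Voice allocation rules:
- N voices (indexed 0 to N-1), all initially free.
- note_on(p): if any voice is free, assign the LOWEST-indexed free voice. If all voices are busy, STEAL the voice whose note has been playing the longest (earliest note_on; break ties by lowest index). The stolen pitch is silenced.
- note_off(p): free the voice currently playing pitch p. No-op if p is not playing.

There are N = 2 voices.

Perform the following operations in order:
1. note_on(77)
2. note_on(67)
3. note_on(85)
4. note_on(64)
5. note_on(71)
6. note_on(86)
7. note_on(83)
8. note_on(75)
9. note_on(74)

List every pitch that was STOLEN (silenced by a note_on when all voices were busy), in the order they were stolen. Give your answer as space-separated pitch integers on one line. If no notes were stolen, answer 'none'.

Op 1: note_on(77): voice 0 is free -> assigned | voices=[77 -]
Op 2: note_on(67): voice 1 is free -> assigned | voices=[77 67]
Op 3: note_on(85): all voices busy, STEAL voice 0 (pitch 77, oldest) -> assign | voices=[85 67]
Op 4: note_on(64): all voices busy, STEAL voice 1 (pitch 67, oldest) -> assign | voices=[85 64]
Op 5: note_on(71): all voices busy, STEAL voice 0 (pitch 85, oldest) -> assign | voices=[71 64]
Op 6: note_on(86): all voices busy, STEAL voice 1 (pitch 64, oldest) -> assign | voices=[71 86]
Op 7: note_on(83): all voices busy, STEAL voice 0 (pitch 71, oldest) -> assign | voices=[83 86]
Op 8: note_on(75): all voices busy, STEAL voice 1 (pitch 86, oldest) -> assign | voices=[83 75]
Op 9: note_on(74): all voices busy, STEAL voice 0 (pitch 83, oldest) -> assign | voices=[74 75]

Answer: 77 67 85 64 71 86 83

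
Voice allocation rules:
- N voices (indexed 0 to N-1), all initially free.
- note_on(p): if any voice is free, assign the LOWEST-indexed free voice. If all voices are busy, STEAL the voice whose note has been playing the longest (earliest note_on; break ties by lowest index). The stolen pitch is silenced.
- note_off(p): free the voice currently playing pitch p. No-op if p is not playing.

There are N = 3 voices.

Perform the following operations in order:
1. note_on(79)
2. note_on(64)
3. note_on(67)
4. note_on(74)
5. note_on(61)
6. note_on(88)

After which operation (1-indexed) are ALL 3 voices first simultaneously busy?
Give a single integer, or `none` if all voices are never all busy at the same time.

Answer: 3

Derivation:
Op 1: note_on(79): voice 0 is free -> assigned | voices=[79 - -]
Op 2: note_on(64): voice 1 is free -> assigned | voices=[79 64 -]
Op 3: note_on(67): voice 2 is free -> assigned | voices=[79 64 67]
Op 4: note_on(74): all voices busy, STEAL voice 0 (pitch 79, oldest) -> assign | voices=[74 64 67]
Op 5: note_on(61): all voices busy, STEAL voice 1 (pitch 64, oldest) -> assign | voices=[74 61 67]
Op 6: note_on(88): all voices busy, STEAL voice 2 (pitch 67, oldest) -> assign | voices=[74 61 88]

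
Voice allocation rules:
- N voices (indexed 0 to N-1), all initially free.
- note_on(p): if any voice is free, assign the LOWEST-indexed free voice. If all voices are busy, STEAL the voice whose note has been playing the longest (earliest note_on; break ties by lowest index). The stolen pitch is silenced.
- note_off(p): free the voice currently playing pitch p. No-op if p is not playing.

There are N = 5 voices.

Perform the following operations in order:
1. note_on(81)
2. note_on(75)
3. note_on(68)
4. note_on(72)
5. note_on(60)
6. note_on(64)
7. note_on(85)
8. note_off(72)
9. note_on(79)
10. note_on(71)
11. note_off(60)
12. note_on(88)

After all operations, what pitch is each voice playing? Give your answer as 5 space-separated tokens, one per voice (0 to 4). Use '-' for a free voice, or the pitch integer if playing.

Answer: 64 85 71 79 88

Derivation:
Op 1: note_on(81): voice 0 is free -> assigned | voices=[81 - - - -]
Op 2: note_on(75): voice 1 is free -> assigned | voices=[81 75 - - -]
Op 3: note_on(68): voice 2 is free -> assigned | voices=[81 75 68 - -]
Op 4: note_on(72): voice 3 is free -> assigned | voices=[81 75 68 72 -]
Op 5: note_on(60): voice 4 is free -> assigned | voices=[81 75 68 72 60]
Op 6: note_on(64): all voices busy, STEAL voice 0 (pitch 81, oldest) -> assign | voices=[64 75 68 72 60]
Op 7: note_on(85): all voices busy, STEAL voice 1 (pitch 75, oldest) -> assign | voices=[64 85 68 72 60]
Op 8: note_off(72): free voice 3 | voices=[64 85 68 - 60]
Op 9: note_on(79): voice 3 is free -> assigned | voices=[64 85 68 79 60]
Op 10: note_on(71): all voices busy, STEAL voice 2 (pitch 68, oldest) -> assign | voices=[64 85 71 79 60]
Op 11: note_off(60): free voice 4 | voices=[64 85 71 79 -]
Op 12: note_on(88): voice 4 is free -> assigned | voices=[64 85 71 79 88]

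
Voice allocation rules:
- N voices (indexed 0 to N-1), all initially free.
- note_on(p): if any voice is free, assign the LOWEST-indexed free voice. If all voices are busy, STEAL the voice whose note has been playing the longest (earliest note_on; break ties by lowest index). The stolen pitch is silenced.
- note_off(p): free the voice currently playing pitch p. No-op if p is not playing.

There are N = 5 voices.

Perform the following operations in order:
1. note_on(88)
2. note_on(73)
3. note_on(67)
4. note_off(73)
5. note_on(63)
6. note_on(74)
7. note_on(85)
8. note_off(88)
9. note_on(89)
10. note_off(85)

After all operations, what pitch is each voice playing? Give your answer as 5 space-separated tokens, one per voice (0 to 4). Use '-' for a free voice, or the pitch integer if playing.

Op 1: note_on(88): voice 0 is free -> assigned | voices=[88 - - - -]
Op 2: note_on(73): voice 1 is free -> assigned | voices=[88 73 - - -]
Op 3: note_on(67): voice 2 is free -> assigned | voices=[88 73 67 - -]
Op 4: note_off(73): free voice 1 | voices=[88 - 67 - -]
Op 5: note_on(63): voice 1 is free -> assigned | voices=[88 63 67 - -]
Op 6: note_on(74): voice 3 is free -> assigned | voices=[88 63 67 74 -]
Op 7: note_on(85): voice 4 is free -> assigned | voices=[88 63 67 74 85]
Op 8: note_off(88): free voice 0 | voices=[- 63 67 74 85]
Op 9: note_on(89): voice 0 is free -> assigned | voices=[89 63 67 74 85]
Op 10: note_off(85): free voice 4 | voices=[89 63 67 74 -]

Answer: 89 63 67 74 -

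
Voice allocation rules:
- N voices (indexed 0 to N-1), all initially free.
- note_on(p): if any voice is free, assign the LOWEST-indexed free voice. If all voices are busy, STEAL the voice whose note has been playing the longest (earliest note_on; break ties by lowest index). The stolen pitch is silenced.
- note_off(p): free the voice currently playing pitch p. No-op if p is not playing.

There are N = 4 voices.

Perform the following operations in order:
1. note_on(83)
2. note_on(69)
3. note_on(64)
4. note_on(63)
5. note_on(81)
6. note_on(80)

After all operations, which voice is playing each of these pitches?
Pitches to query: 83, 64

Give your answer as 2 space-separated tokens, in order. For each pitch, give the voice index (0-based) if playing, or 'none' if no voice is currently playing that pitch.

Op 1: note_on(83): voice 0 is free -> assigned | voices=[83 - - -]
Op 2: note_on(69): voice 1 is free -> assigned | voices=[83 69 - -]
Op 3: note_on(64): voice 2 is free -> assigned | voices=[83 69 64 -]
Op 4: note_on(63): voice 3 is free -> assigned | voices=[83 69 64 63]
Op 5: note_on(81): all voices busy, STEAL voice 0 (pitch 83, oldest) -> assign | voices=[81 69 64 63]
Op 6: note_on(80): all voices busy, STEAL voice 1 (pitch 69, oldest) -> assign | voices=[81 80 64 63]

Answer: none 2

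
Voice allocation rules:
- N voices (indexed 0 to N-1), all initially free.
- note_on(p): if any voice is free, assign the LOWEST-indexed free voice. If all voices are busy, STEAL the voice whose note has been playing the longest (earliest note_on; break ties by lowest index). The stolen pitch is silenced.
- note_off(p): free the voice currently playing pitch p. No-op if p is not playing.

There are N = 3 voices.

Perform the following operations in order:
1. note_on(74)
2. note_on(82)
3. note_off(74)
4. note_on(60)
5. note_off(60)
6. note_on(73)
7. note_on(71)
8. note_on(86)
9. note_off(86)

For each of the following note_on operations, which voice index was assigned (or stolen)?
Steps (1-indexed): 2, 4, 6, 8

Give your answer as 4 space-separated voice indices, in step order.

Answer: 1 0 0 1

Derivation:
Op 1: note_on(74): voice 0 is free -> assigned | voices=[74 - -]
Op 2: note_on(82): voice 1 is free -> assigned | voices=[74 82 -]
Op 3: note_off(74): free voice 0 | voices=[- 82 -]
Op 4: note_on(60): voice 0 is free -> assigned | voices=[60 82 -]
Op 5: note_off(60): free voice 0 | voices=[- 82 -]
Op 6: note_on(73): voice 0 is free -> assigned | voices=[73 82 -]
Op 7: note_on(71): voice 2 is free -> assigned | voices=[73 82 71]
Op 8: note_on(86): all voices busy, STEAL voice 1 (pitch 82, oldest) -> assign | voices=[73 86 71]
Op 9: note_off(86): free voice 1 | voices=[73 - 71]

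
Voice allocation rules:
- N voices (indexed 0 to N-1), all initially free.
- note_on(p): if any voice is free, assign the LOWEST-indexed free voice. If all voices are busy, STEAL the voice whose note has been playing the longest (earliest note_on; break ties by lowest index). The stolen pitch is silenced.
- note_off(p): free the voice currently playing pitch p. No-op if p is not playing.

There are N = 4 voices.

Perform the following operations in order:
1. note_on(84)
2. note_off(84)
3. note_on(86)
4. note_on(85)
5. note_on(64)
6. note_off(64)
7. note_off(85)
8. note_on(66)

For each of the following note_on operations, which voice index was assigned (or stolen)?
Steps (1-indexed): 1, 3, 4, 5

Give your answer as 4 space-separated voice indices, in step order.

Answer: 0 0 1 2

Derivation:
Op 1: note_on(84): voice 0 is free -> assigned | voices=[84 - - -]
Op 2: note_off(84): free voice 0 | voices=[- - - -]
Op 3: note_on(86): voice 0 is free -> assigned | voices=[86 - - -]
Op 4: note_on(85): voice 1 is free -> assigned | voices=[86 85 - -]
Op 5: note_on(64): voice 2 is free -> assigned | voices=[86 85 64 -]
Op 6: note_off(64): free voice 2 | voices=[86 85 - -]
Op 7: note_off(85): free voice 1 | voices=[86 - - -]
Op 8: note_on(66): voice 1 is free -> assigned | voices=[86 66 - -]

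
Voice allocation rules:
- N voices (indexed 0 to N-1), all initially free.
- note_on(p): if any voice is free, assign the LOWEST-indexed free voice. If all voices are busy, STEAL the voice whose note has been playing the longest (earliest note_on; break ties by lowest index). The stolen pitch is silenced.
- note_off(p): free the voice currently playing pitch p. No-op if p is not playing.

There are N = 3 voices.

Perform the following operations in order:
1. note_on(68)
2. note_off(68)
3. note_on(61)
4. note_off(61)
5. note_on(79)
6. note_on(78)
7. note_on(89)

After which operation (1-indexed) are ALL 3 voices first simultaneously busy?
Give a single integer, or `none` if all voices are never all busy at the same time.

Op 1: note_on(68): voice 0 is free -> assigned | voices=[68 - -]
Op 2: note_off(68): free voice 0 | voices=[- - -]
Op 3: note_on(61): voice 0 is free -> assigned | voices=[61 - -]
Op 4: note_off(61): free voice 0 | voices=[- - -]
Op 5: note_on(79): voice 0 is free -> assigned | voices=[79 - -]
Op 6: note_on(78): voice 1 is free -> assigned | voices=[79 78 -]
Op 7: note_on(89): voice 2 is free -> assigned | voices=[79 78 89]

Answer: 7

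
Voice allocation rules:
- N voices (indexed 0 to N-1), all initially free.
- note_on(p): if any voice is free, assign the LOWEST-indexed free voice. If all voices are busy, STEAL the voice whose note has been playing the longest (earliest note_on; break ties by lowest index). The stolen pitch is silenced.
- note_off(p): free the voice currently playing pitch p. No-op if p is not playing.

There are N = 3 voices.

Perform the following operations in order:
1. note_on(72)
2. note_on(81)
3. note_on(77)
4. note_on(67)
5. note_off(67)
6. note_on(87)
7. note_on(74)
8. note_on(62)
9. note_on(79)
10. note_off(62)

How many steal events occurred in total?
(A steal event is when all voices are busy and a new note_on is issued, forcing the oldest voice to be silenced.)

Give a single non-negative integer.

Op 1: note_on(72): voice 0 is free -> assigned | voices=[72 - -]
Op 2: note_on(81): voice 1 is free -> assigned | voices=[72 81 -]
Op 3: note_on(77): voice 2 is free -> assigned | voices=[72 81 77]
Op 4: note_on(67): all voices busy, STEAL voice 0 (pitch 72, oldest) -> assign | voices=[67 81 77]
Op 5: note_off(67): free voice 0 | voices=[- 81 77]
Op 6: note_on(87): voice 0 is free -> assigned | voices=[87 81 77]
Op 7: note_on(74): all voices busy, STEAL voice 1 (pitch 81, oldest) -> assign | voices=[87 74 77]
Op 8: note_on(62): all voices busy, STEAL voice 2 (pitch 77, oldest) -> assign | voices=[87 74 62]
Op 9: note_on(79): all voices busy, STEAL voice 0 (pitch 87, oldest) -> assign | voices=[79 74 62]
Op 10: note_off(62): free voice 2 | voices=[79 74 -]

Answer: 4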